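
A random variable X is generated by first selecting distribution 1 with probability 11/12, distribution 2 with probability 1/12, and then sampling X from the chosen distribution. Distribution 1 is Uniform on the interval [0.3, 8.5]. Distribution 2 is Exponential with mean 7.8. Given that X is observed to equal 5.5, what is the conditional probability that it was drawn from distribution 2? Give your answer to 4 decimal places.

0.0451

Likelihoods f(5.5 | ·): 1: 0.121951; 2: 0.0633391.
Posterior ∝ prior × likelihood. Numerator for 2: 0.0833333·0.0633391 = 0.00527826.
Normalizing constant: 0.916667·0.121951 + 0.0833333·0.0633391 = 0.117067.
P(2 | observation) = 0.00527826 / 0.117067 = 0.0450876.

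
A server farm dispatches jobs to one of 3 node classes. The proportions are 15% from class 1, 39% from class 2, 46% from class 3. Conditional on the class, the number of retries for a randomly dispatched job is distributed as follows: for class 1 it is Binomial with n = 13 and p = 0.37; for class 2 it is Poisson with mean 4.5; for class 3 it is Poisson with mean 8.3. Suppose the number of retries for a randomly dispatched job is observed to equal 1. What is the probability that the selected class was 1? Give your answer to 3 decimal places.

Likelihoods P(X=1 | ·): 1: 0.0188032; 2: 0.0499905; 3: 0.00206269.
Posterior ∝ prior × likelihood. Numerator for 1: 0.15·0.0188032 = 0.00282048.
Normalizing constant: 0.15·0.0188032 + 0.39·0.0499905 + 0.46·0.00206269 = 0.0232656.
P(1 | observation) = 0.00282048 / 0.0232656 = 0.12123.

0.121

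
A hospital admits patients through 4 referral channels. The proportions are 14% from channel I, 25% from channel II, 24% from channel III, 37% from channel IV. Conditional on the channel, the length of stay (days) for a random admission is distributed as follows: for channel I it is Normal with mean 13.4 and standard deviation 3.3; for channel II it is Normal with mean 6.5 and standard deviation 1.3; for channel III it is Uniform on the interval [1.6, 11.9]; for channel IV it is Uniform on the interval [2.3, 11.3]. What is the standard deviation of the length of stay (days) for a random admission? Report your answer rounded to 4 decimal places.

3.4623

Per component, I: μ=13.4, E[X²]=190.45; II: μ=6.5, E[X²]=43.94; III: μ=6.75, E[X²]=54.4033; IV: μ=6.8, E[X²]=52.99.
E[X] = 0.14·13.4 + 0.25·6.5 + 0.24·6.75 + 0.37·6.8 = 7.637.
E[X²] = 0.14·190.45 + 0.25·43.94 + 0.24·54.4033 + 0.37·52.99 = 70.3111.
Var(X) = E[X²] − (E[X])² = 70.3111 − 58.3238 = 11.9873.
SD(X) = √11.9873 = 3.46227.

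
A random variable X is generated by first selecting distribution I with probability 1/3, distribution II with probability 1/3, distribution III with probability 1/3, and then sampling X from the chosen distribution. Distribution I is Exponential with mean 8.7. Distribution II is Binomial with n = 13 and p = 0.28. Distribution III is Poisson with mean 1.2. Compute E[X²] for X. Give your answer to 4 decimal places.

56.6301

For each component E[X²] = Var + (mean)², giving I: 151.38; II: 15.8704; III: 2.64.
Overall E[X²] = 0.333333·151.38 + 0.333333·15.8704 + 0.333333·2.64 = 56.6301.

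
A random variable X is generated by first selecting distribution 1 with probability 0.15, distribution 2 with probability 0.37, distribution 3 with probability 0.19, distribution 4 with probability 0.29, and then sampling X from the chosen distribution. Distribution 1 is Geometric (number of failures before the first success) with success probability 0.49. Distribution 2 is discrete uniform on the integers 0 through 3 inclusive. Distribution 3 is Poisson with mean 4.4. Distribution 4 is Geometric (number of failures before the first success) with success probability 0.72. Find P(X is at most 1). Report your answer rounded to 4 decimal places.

Conditional on each component, P(X ≤ 1): 1: 0.7399; 2: 0.5; 3: 0.0662976; 4: 0.9216.
By total probability, P(X ≤ 1) = 0.15·0.7399 + 0.37·0.5 + 0.19·0.0662976 + 0.29·0.9216 = 0.575846.

0.5758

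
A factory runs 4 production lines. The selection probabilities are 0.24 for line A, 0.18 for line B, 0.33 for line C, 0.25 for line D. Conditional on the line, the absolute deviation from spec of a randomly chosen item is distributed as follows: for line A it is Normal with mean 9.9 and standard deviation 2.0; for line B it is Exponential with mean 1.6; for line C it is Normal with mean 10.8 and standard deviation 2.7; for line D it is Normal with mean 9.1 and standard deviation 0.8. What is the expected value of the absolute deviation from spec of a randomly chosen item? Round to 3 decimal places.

Component means — A: 9.9; B: 1.6; C: 10.8; D: 9.1.
E[X] = 0.24·9.9 + 0.18·1.6 + 0.33·10.8 + 0.25·9.1 = 8.503.

8.503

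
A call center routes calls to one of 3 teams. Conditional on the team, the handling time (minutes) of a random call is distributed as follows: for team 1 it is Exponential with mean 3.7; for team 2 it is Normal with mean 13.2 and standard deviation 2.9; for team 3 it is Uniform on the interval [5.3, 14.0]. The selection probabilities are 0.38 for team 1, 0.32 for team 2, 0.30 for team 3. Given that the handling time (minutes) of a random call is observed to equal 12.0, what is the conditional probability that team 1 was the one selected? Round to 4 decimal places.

0.0508

Likelihoods f(12.0 | ·): 1: 0.0105506; 2: 0.126279; 3: 0.114943.
Posterior ∝ prior × likelihood. Numerator for 1: 0.38·0.0105506 = 0.00400921.
Normalizing constant: 0.38·0.0105506 + 0.32·0.126279 + 0.3·0.114943 = 0.0789012.
P(1 | observation) = 0.00400921 / 0.0789012 = 0.0508131.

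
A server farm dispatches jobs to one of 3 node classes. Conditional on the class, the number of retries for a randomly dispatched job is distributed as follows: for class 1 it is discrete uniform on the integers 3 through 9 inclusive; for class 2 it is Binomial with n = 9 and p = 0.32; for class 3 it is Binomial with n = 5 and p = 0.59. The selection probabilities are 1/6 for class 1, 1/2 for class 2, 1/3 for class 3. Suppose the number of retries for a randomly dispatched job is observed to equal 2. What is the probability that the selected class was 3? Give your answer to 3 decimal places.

0.392

Likelihoods P(X=2 | ·): 1: 0; 2: 0.247836; 3: 0.239914.
Posterior ∝ prior × likelihood. Numerator for 3: 0.333333·0.239914 = 0.0799713.
Normalizing constant: 0.166667·0 + 0.5·0.247836 + 0.333333·0.239914 = 0.203889.
P(3 | observation) = 0.0799713 / 0.203889 = 0.392229.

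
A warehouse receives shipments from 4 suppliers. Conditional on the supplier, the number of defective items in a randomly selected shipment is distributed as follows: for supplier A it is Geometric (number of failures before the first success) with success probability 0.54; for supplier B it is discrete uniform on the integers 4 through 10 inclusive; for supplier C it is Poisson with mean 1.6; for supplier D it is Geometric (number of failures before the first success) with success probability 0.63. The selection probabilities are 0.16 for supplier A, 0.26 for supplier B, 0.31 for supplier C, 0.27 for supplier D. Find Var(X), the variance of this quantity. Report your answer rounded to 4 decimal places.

Per component, A: μ=0.851852, E[X²]=2.30316; B: μ=7, E[X²]=53; C: μ=1.6, E[X²]=4.16; D: μ=0.587302, E[X²]=1.27715.
E[X] = 0.16·0.851852 + 0.26·7 + 0.31·1.6 + 0.27·0.587302 = 2.61087.
E[X²] = 0.16·2.30316 + 0.26·53 + 0.31·4.16 + 0.27·1.27715 = 15.7829.
Var(X) = E[X²] − (E[X])² = 15.7829 − 6.81663 = 8.9663.

8.9663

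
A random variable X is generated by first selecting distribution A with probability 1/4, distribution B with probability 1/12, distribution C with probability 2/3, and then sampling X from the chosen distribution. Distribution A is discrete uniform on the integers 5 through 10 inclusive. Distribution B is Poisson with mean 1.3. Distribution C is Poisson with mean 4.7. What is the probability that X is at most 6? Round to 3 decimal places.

0.703

Conditional on each component, P(X ≤ 6): A: 0.333333; B: 0.999596; C: 0.804605.
By total probability, P(X ≤ 6) = 0.25·0.333333 + 0.0833333·0.999596 + 0.666667·0.804605 = 0.703036.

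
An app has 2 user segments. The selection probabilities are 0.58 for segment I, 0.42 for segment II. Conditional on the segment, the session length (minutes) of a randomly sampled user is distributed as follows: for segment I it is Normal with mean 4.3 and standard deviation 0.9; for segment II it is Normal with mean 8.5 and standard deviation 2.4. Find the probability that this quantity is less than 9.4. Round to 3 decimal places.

0.851

Conditional on each segment, P(X < 9.4): I: 1; II: 0.64617.
By total probability, P(X < 9.4) = 0.58·1 + 0.42·0.64617 = 0.851391.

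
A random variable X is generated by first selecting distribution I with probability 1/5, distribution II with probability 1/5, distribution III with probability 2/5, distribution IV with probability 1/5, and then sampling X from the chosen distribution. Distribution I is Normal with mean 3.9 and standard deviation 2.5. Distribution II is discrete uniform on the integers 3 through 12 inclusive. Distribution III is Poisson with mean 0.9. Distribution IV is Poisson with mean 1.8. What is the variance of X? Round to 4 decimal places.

Per component, I: μ=3.9, E[X²]=21.46; II: μ=7.5, E[X²]=64.5; III: μ=0.9, E[X²]=1.71; IV: μ=1.8, E[X²]=5.04.
E[X] = 0.2·3.9 + 0.2·7.5 + 0.4·0.9 + 0.2·1.8 = 3.
E[X²] = 0.2·21.46 + 0.2·64.5 + 0.4·1.71 + 0.2·5.04 = 18.884.
Var(X) = E[X²] − (E[X])² = 18.884 − 9 = 9.884.

9.8840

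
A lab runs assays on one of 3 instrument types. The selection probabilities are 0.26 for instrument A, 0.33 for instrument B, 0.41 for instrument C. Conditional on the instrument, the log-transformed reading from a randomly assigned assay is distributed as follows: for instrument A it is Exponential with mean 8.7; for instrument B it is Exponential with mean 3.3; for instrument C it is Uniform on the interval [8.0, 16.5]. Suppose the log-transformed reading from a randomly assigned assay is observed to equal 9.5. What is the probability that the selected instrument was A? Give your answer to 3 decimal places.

Likelihoods f(9.5 | ·): A: 0.0385701; B: 0.0170312; C: 0.117647.
Posterior ∝ prior × likelihood. Numerator for A: 0.26·0.0385701 = 0.0100282.
Normalizing constant: 0.26·0.0385701 + 0.33·0.0170312 + 0.41·0.117647 = 0.0638838.
P(A | observation) = 0.0100282 / 0.0638838 = 0.156976.

0.157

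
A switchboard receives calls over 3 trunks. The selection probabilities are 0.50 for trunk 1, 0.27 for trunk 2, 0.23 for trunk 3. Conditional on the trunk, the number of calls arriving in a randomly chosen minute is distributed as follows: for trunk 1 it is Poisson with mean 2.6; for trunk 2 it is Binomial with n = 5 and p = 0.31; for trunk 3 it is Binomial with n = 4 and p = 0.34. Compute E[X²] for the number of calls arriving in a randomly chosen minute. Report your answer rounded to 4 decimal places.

6.2493

For each component E[X²] = Var + (mean)², giving 1: 9.36; 2: 3.472; 3: 2.7472.
Overall E[X²] = 0.5·9.36 + 0.27·3.472 + 0.23·2.7472 = 6.2493.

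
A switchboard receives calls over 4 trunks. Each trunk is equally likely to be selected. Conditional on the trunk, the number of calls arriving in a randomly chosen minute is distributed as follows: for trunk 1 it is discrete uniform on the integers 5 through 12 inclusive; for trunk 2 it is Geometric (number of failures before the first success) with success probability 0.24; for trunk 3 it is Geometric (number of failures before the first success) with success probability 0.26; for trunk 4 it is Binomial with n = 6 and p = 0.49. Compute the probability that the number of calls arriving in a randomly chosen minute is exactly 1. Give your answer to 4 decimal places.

0.1191

Conditional on each trunk, P(X = 1): 1: 0; 2: 0.1824; 3: 0.1924; 4: 0.101437.
By total probability, P(X = 1) = 0.25·0 + 0.25·0.1824 + 0.25·0.1924 + 0.25·0.101437 = 0.119059.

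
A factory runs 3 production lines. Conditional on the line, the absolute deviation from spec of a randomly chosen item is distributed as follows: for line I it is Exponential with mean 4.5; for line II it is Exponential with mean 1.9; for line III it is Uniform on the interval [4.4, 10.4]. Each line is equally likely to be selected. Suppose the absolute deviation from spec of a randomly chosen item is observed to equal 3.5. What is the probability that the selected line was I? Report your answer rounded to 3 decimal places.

Likelihoods f(3.5 | ·): I: 0.102095; II: 0.0834123; III: 0.
Posterior ∝ prior × likelihood. Numerator for I: 0.333333·0.102095 = 0.0340315.
Normalizing constant: 0.333333·0.102095 + 0.333333·0.0834123 + 0.333333·0 = 0.0618357.
P(I | observation) = 0.0340315 / 0.0618357 = 0.550355.

0.550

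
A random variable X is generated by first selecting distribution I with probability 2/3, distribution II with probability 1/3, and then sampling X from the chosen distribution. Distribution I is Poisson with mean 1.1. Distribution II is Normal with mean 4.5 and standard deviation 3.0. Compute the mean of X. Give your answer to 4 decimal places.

Component means — I: 1.1; II: 4.5.
E[X] = 0.666667·1.1 + 0.333333·4.5 = 2.23333.

2.2333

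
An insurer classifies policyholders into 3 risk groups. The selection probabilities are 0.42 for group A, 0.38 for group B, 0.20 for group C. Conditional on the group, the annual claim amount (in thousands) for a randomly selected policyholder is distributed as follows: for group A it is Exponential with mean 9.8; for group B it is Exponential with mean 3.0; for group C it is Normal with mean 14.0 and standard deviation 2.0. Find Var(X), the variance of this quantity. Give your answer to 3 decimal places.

62.614

Per component, A: μ=9.8, E[X²]=192.08; B: μ=3, E[X²]=18; C: μ=14, E[X²]=200.
E[X] = 0.42·9.8 + 0.38·3 + 0.2·14 = 8.056.
E[X²] = 0.42·192.08 + 0.38·18 + 0.2·200 = 127.514.
Var(X) = E[X²] − (E[X])² = 127.514 − 64.8991 = 62.6145.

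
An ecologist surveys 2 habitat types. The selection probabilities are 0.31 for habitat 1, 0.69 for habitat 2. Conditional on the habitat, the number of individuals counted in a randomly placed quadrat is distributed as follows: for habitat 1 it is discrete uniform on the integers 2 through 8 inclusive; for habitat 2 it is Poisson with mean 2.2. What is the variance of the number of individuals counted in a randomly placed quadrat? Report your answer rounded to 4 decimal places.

Per component, 1: μ=5, E[X²]=29; 2: μ=2.2, E[X²]=7.04.
E[X] = 0.31·5 + 0.69·2.2 = 3.068.
E[X²] = 0.31·29 + 0.69·7.04 = 13.8476.
Var(X) = E[X²] − (E[X])² = 13.8476 − 9.41262 = 4.43498.

4.4350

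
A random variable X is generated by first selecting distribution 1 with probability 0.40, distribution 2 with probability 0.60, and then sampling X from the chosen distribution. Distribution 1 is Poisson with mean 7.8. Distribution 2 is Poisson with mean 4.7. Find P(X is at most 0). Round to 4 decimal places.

Conditional on each component, P(X ≤ 0): 1: 0.000409735; 2: 0.00909528.
By total probability, P(X ≤ 0) = 0.4·0.000409735 + 0.6·0.00909528 = 0.00562106.

0.0056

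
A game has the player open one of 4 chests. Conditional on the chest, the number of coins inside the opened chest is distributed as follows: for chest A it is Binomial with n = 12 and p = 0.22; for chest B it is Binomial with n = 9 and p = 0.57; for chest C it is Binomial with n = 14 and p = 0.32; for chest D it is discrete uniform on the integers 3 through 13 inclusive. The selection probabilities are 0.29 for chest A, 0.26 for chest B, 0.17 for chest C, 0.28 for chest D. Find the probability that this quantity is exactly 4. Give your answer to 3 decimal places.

0.160

Conditional on each chest, P(X = 4): A: 0.158874; B: 0.195529; C: 0.221883; D: 0.0909091.
By total probability, P(X = 4) = 0.29·0.158874 + 0.26·0.195529 + 0.17·0.221883 + 0.28·0.0909091 = 0.160086.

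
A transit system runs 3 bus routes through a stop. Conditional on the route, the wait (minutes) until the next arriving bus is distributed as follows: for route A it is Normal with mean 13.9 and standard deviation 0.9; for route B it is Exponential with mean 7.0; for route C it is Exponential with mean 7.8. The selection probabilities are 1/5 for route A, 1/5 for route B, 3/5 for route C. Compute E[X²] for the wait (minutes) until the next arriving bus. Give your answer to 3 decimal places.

131.412

For each component E[X²] = Var + (mean)², giving A: 194.02; B: 98; C: 121.68.
Overall E[X²] = 0.2·194.02 + 0.2·98 + 0.6·121.68 = 131.412.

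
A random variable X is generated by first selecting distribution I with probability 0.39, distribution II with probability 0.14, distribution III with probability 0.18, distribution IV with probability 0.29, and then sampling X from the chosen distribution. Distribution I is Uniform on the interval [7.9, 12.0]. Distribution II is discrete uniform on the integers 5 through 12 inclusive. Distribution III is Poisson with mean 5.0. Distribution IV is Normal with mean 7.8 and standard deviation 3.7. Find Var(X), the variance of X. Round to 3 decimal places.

Per component, I: μ=9.95, E[X²]=100.403; II: μ=8.5, E[X²]=77.5; III: μ=5, E[X²]=30; IV: μ=7.8, E[X²]=74.53.
E[X] = 0.39·9.95 + 0.14·8.5 + 0.18·5 + 0.29·7.8 = 8.2325.
E[X²] = 0.39·100.403 + 0.14·77.5 + 0.18·30 + 0.29·74.53 = 77.021.
Var(X) = E[X²] − (E[X])² = 77.021 − 67.7741 = 9.24694.

9.247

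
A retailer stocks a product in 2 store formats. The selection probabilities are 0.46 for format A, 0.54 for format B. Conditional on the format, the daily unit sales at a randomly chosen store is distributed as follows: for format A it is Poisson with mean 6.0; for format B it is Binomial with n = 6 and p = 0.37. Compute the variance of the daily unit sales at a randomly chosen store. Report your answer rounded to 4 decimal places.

7.0645

Per component, A: μ=6, E[X²]=42; B: μ=2.22, E[X²]=6.327.
E[X] = 0.46·6 + 0.54·2.22 = 3.9588.
E[X²] = 0.46·42 + 0.54·6.327 = 22.7366.
Var(X) = E[X²] − (E[X])² = 22.7366 − 15.6721 = 7.06448.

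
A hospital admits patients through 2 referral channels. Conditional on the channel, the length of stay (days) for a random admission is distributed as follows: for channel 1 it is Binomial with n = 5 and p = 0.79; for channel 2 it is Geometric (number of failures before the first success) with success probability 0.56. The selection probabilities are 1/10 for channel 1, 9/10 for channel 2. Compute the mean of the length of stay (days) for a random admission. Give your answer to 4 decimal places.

Component means — 1: 3.95; 2: 0.785714.
E[X] = 0.1·3.95 + 0.9·0.785714 = 1.10214.

1.1021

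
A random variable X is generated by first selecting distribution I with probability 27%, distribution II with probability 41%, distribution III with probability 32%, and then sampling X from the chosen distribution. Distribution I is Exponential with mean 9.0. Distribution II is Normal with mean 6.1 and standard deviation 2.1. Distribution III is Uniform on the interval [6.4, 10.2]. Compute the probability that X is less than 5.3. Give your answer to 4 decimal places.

Conditional on each component, P(X < 5.3): I: 0.445056; II: 0.351619; III: 0.
By total probability, P(X < 5.3) = 0.27·0.445056 + 0.41·0.351619 + 0.32·0 = 0.264329.

0.2643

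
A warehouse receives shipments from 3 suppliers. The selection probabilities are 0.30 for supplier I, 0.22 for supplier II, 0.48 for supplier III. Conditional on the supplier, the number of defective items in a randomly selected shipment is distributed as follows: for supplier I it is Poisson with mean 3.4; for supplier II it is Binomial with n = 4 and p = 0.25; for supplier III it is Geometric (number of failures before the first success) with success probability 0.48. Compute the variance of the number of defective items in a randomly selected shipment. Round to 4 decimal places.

Per component, I: μ=3.4, E[X²]=14.96; II: μ=1, E[X²]=1.75; III: μ=1.08333, E[X²]=3.43056.
E[X] = 0.3·3.4 + 0.22·1 + 0.48·1.08333 = 1.76.
E[X²] = 0.3·14.96 + 0.22·1.75 + 0.48·3.43056 = 6.51967.
Var(X) = E[X²] − (E[X])² = 6.51967 − 3.0976 = 3.42207.

3.4221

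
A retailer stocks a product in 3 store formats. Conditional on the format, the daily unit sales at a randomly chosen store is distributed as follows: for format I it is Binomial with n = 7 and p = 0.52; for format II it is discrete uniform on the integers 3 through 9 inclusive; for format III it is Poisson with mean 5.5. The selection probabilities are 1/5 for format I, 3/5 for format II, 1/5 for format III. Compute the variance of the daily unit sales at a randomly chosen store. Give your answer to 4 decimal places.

Per component, I: μ=3.64, E[X²]=14.9968; II: μ=6, E[X²]=40; III: μ=5.5, E[X²]=35.75.
E[X] = 0.2·3.64 + 0.6·6 + 0.2·5.5 = 5.428.
E[X²] = 0.2·14.9968 + 0.6·40 + 0.2·35.75 = 34.1494.
Var(X) = E[X²] − (E[X])² = 34.1494 − 29.4632 = 4.68618.

4.6862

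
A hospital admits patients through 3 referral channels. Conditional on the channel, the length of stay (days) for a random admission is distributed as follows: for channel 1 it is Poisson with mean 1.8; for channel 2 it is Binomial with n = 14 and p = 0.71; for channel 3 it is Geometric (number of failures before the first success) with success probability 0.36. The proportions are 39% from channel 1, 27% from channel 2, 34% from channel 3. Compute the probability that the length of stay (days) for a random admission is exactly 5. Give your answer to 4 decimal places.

0.0247

Conditional on each channel, P(X = 5): 1: 0.0260286; 2: 0.00524008; 3: 0.0386547.
By total probability, P(X = 5) = 0.39·0.0260286 + 0.27·0.00524008 + 0.34·0.0386547 = 0.0247086.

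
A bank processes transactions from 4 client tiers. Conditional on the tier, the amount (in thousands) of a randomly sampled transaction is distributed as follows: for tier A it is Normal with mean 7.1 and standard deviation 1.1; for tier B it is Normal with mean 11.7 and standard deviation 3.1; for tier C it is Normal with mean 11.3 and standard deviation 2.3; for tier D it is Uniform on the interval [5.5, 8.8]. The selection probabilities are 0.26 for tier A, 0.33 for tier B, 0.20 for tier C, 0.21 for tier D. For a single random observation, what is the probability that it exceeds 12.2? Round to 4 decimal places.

0.2134

Conditional on each tier, P(X > 12.2): A: 1.77296e-06; B: 0.435932; C: 0.347786; D: 0.
By total probability, P(X > 12.2) = 0.26·1.77296e-06 + 0.33·0.435932 + 0.2·0.347786 + 0.21·0 = 0.213415.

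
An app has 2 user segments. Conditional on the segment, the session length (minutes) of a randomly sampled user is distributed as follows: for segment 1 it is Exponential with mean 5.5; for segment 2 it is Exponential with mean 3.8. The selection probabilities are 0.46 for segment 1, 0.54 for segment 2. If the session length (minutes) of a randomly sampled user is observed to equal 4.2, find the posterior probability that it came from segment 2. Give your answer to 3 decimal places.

0.547

Likelihoods f(4.2 | ·): 1: 0.0847216; 2: 0.0871378.
Posterior ∝ prior × likelihood. Numerator for 2: 0.54·0.0871378 = 0.0470544.
Normalizing constant: 0.46·0.0847216 + 0.54·0.0871378 = 0.0860264.
P(2 | observation) = 0.0470544 / 0.0860264 = 0.546977.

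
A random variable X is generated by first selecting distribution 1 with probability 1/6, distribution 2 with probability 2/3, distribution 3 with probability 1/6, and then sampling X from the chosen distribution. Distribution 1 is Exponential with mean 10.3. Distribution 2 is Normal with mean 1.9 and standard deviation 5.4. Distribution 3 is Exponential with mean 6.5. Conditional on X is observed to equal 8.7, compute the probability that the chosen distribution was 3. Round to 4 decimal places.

Likelihoods f(8.7 | ·): 1: 0.0417188; 2: 0.0334332; 3: 0.040346.
Posterior ∝ prior × likelihood. Numerator for 3: 0.166667·0.040346 = 0.00672433.
Normalizing constant: 0.166667·0.0417188 + 0.666667·0.0334332 + 0.166667·0.040346 = 0.0359663.
P(3 | observation) = 0.00672433 / 0.0359663 = 0.186962.

0.1870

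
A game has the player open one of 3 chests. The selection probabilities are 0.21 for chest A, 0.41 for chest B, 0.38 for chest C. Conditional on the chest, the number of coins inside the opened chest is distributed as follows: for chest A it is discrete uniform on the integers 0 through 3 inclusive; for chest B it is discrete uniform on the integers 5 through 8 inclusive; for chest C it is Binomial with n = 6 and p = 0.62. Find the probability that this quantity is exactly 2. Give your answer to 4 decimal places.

Conditional on each chest, P(X = 2): A: 0.25; B: 0; C: 0.120229.
By total probability, P(X = 2) = 0.21·0.25 + 0.41·0 + 0.38·0.120229 = 0.098187.

0.0982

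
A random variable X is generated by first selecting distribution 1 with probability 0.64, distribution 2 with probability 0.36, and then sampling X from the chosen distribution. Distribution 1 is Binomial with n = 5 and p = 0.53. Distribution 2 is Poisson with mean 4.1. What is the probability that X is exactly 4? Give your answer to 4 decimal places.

Conditional on each component, P(X = 4): 1: 0.185426; 2: 0.195127.
By total probability, P(X = 4) = 0.64·0.185426 + 0.36·0.195127 = 0.188918.

0.1889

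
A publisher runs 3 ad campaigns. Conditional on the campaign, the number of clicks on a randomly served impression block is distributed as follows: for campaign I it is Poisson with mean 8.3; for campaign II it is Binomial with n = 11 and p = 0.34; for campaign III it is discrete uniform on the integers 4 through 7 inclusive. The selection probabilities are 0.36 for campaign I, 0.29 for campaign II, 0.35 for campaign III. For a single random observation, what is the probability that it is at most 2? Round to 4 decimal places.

Conditional on each campaign, P(X ≤ 2): I: 0.0108714; II: 0.22009; III: 0.
By total probability, P(X ≤ 2) = 0.36·0.0108714 + 0.29·0.22009 + 0.35·0 = 0.0677398.

0.0677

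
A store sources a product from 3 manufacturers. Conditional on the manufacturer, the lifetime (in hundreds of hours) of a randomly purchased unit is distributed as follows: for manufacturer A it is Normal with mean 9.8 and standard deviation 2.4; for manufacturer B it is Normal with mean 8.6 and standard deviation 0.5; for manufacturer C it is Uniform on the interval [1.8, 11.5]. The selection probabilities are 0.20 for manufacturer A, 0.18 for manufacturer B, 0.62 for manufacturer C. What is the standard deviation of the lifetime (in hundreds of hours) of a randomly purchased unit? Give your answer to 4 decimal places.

2.7866

Per component, A: μ=9.8, E[X²]=101.8; B: μ=8.6, E[X²]=74.21; C: μ=6.65, E[X²]=52.0633.
E[X] = 0.2·9.8 + 0.18·8.6 + 0.62·6.65 = 7.631.
E[X²] = 0.2·101.8 + 0.18·74.21 + 0.62·52.0633 = 65.9971.
Var(X) = E[X²] − (E[X])² = 65.9971 − 58.2322 = 7.76491.
SD(X) = √7.76491 = 2.78656.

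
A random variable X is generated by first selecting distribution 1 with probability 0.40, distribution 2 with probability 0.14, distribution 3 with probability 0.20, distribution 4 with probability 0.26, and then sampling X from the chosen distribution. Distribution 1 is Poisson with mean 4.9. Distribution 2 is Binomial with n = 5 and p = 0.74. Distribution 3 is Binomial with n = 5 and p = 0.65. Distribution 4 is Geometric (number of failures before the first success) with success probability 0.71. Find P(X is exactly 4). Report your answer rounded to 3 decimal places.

0.190

Conditional on each component, P(X = 4): 1: 0.178867; 2: 0.389825; 3: 0.312386; 4: 0.0050217.
By total probability, P(X = 4) = 0.4·0.178867 + 0.14·0.389825 + 0.2·0.312386 + 0.26·0.0050217 = 0.189905.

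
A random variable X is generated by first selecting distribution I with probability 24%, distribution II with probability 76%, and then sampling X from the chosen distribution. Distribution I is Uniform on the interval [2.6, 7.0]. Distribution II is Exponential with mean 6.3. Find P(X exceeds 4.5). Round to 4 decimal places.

0.5084

Conditional on each component, P(X > 4.5): I: 0.568182; II: 0.489542.
By total probability, P(X > 4.5) = 0.24·0.568182 + 0.76·0.489542 = 0.508415.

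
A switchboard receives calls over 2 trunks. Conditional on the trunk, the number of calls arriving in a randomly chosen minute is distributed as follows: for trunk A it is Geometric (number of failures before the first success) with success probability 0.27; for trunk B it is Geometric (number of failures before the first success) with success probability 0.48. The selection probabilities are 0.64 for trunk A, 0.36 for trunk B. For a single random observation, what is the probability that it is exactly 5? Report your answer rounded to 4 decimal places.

Conditional on each trunk, P(X = 5): A: 0.0559729; B: 0.0182498.
By total probability, P(X = 5) = 0.64·0.0559729 + 0.36·0.0182498 = 0.0423926.

0.0424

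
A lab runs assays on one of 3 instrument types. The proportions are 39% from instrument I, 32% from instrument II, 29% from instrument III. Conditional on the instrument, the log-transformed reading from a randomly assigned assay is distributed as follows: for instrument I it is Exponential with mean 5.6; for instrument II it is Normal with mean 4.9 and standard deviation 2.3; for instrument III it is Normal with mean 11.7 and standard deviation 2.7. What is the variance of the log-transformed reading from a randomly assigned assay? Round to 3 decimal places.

Per component, I: μ=5.6, E[X²]=62.72; II: μ=4.9, E[X²]=29.3; III: μ=11.7, E[X²]=144.18.
E[X] = 0.39·5.6 + 0.32·4.9 + 0.29·11.7 = 7.145.
E[X²] = 0.39·62.72 + 0.32·29.3 + 0.29·144.18 = 75.649.
Var(X) = E[X²] − (E[X])² = 75.649 − 51.051 = 24.598.

24.598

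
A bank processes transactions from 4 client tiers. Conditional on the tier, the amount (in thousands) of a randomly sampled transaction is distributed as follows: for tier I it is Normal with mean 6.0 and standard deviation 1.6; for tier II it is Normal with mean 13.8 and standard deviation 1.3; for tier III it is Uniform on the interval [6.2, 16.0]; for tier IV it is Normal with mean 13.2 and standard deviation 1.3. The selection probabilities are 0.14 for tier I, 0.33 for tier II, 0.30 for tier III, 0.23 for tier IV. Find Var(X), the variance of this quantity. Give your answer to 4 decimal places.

10.3316

Per component, I: μ=6, E[X²]=38.56; II: μ=13.8, E[X²]=192.13; III: μ=11.1, E[X²]=131.213; IV: μ=13.2, E[X²]=175.93.
E[X] = 0.14·6 + 0.33·13.8 + 0.3·11.1 + 0.23·13.2 = 11.76.
E[X²] = 0.14·38.56 + 0.33·192.13 + 0.3·131.213 + 0.23·175.93 = 148.629.
Var(X) = E[X²] − (E[X])² = 148.629 − 138.298 = 10.3316.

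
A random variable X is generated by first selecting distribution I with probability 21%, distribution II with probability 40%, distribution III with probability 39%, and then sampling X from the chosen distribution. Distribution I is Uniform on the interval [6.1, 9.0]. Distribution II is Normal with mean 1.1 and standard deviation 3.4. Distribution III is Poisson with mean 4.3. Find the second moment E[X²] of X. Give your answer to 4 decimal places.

For each component E[X²] = Var + (mean)², giving I: 57.7033; II: 12.77; III: 22.79.
Overall E[X²] = 0.21·57.7033 + 0.4·12.77 + 0.39·22.79 = 26.1138.

26.1138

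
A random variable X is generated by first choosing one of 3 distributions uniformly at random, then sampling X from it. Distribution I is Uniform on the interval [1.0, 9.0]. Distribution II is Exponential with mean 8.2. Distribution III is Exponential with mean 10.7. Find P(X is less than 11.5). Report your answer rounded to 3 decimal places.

0.804

Conditional on each component, P(X < 11.5): I: 1; II: 0.754004; III: 0.658622.
By total probability, P(X < 11.5) = 0.333333·1 + 0.333333·0.754004 + 0.333333·0.658622 = 0.804209.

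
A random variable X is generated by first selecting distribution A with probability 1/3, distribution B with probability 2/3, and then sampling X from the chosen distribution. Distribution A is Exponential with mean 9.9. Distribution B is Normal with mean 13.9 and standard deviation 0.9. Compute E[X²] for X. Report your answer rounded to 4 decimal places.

194.6867

For each component E[X²] = Var + (mean)², giving A: 196.02; B: 194.02.
Overall E[X²] = 0.333333·196.02 + 0.666667·194.02 = 194.687.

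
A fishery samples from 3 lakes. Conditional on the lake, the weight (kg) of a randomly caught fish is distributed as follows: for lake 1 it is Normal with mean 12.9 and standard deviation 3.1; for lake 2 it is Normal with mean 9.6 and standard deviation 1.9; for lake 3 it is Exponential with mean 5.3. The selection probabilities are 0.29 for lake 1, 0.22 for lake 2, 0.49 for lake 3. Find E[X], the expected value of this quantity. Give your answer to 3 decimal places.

Component means — 1: 12.9; 2: 9.6; 3: 5.3.
E[X] = 0.29·12.9 + 0.22·9.6 + 0.49·5.3 = 8.45.

8.450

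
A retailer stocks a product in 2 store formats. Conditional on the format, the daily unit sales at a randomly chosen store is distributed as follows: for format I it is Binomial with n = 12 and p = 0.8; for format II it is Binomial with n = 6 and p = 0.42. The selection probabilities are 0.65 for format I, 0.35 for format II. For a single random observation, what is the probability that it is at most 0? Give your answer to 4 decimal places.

Conditional on each format, P(X ≤ 0): I: 4.096e-09; II: 0.0380687.
By total probability, P(X ≤ 0) = 0.65·4.096e-09 + 0.35·0.0380687 = 0.013324.

0.0133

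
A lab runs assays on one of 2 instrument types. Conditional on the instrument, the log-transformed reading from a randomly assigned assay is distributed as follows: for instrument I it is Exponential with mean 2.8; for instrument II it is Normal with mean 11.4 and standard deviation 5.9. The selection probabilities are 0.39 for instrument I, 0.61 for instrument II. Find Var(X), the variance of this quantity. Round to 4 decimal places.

41.8868

Per component, I: μ=2.8, E[X²]=15.68; II: μ=11.4, E[X²]=164.77.
E[X] = 0.39·2.8 + 0.61·11.4 = 8.046.
E[X²] = 0.39·15.68 + 0.61·164.77 = 106.625.
Var(X) = E[X²] − (E[X])² = 106.625 − 64.7381 = 41.8868.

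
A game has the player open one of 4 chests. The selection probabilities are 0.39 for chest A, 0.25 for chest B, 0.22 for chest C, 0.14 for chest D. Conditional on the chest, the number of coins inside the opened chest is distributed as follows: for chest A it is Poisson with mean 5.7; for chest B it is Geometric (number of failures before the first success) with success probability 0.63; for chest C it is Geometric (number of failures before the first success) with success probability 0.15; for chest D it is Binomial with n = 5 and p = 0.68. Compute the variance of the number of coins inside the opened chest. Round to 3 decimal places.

15.611

Per component, A: μ=5.7, E[X²]=38.19; B: μ=0.587302, E[X²]=1.27715; C: μ=5.66667, E[X²]=69.8889; D: μ=3.4, E[X²]=12.648.
E[X] = 0.39·5.7 + 0.25·0.587302 + 0.22·5.66667 + 0.14·3.4 = 4.09249.
E[X²] = 0.39·38.19 + 0.25·1.27715 + 0.22·69.8889 + 0.14·12.648 = 32.3597.
Var(X) = E[X²] − (E[X])² = 32.3597 − 16.7485 = 15.6112.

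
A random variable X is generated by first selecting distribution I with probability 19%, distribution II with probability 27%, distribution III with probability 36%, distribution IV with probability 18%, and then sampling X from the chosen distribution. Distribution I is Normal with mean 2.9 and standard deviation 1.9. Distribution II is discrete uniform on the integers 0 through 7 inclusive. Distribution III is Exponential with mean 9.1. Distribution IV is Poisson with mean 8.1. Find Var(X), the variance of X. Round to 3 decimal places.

41.087

Per component, I: μ=2.9, E[X²]=12.02; II: μ=3.5, E[X²]=17.5; III: μ=9.1, E[X²]=165.62; IV: μ=8.1, E[X²]=73.71.
E[X] = 0.19·2.9 + 0.27·3.5 + 0.36·9.1 + 0.18·8.1 = 6.23.
E[X²] = 0.19·12.02 + 0.27·17.5 + 0.36·165.62 + 0.18·73.71 = 79.8998.
Var(X) = E[X²] − (E[X])² = 79.8998 − 38.8129 = 41.0869.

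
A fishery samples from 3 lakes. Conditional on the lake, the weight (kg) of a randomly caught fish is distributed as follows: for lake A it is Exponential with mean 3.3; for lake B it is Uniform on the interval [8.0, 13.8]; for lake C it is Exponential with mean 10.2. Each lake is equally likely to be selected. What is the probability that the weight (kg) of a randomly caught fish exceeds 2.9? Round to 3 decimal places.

0.723

Conditional on each lake, P(X > 2.9): A: 0.415286; B: 1; C: 0.752531.
By total probability, P(X > 2.9) = 0.333333·0.415286 + 0.333333·1 + 0.333333·0.752531 = 0.722606.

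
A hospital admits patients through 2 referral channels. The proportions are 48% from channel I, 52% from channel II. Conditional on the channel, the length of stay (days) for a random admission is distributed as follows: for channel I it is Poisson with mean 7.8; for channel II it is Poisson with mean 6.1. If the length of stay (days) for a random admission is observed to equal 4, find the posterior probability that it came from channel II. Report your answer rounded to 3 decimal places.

0.689

Likelihoods P(X=4 | ·): I: 0.0631932; II: 0.129393.
Posterior ∝ prior × likelihood. Numerator for II: 0.52·0.129393 = 0.0672845.
Normalizing constant: 0.48·0.0631932 + 0.52·0.129393 = 0.0976172.
P(II | observation) = 0.0672845 / 0.0976172 = 0.689269.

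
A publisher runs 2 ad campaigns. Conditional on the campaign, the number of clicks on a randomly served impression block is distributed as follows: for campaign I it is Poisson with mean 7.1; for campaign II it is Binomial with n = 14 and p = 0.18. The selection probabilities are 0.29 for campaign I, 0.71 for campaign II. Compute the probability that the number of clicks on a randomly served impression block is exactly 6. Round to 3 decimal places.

Conditional on each campaign, P(X = 6): I: 0.1468; II: 0.0208786.
By total probability, P(X = 6) = 0.29·0.1468 + 0.71·0.0208786 = 0.0573959.

0.057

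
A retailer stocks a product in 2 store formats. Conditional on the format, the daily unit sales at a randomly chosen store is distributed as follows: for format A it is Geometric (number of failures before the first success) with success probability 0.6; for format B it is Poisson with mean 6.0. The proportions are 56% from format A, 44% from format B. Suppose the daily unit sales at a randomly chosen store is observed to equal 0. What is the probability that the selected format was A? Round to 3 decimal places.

Likelihoods P(X=0 | ·): A: 0.6; B: 0.00247875.
Posterior ∝ prior × likelihood. Numerator for A: 0.56·0.6 = 0.336.
Normalizing constant: 0.56·0.6 + 0.44·0.00247875 = 0.337091.
P(A | observation) = 0.336 / 0.337091 = 0.996765.

0.997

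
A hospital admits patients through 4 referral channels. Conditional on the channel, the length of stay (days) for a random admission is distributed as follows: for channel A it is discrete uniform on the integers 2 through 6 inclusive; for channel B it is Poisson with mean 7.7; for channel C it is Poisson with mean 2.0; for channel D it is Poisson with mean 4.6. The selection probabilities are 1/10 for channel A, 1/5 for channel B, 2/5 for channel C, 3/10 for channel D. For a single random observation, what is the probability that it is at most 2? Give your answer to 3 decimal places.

0.343

Conditional on each channel, P(X ≤ 2): A: 0.2; B: 0.0173637; C: 0.676676; D: 0.162639.
By total probability, P(X ≤ 2) = 0.1·0.2 + 0.2·0.0173637 + 0.4·0.676676 + 0.3·0.162639 = 0.342935.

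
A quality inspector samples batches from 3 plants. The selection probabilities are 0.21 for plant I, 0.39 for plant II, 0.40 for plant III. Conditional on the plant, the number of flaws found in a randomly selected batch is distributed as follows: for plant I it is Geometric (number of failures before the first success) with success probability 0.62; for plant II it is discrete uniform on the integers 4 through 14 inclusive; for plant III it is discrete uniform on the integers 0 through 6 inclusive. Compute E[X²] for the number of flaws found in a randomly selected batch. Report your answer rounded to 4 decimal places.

For each component E[X²] = Var + (mean)², giving I: 1.3642; II: 91; III: 13.
Overall E[X²] = 0.21·1.3642 + 0.39·91 + 0.4·13 = 40.9765.

40.9765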